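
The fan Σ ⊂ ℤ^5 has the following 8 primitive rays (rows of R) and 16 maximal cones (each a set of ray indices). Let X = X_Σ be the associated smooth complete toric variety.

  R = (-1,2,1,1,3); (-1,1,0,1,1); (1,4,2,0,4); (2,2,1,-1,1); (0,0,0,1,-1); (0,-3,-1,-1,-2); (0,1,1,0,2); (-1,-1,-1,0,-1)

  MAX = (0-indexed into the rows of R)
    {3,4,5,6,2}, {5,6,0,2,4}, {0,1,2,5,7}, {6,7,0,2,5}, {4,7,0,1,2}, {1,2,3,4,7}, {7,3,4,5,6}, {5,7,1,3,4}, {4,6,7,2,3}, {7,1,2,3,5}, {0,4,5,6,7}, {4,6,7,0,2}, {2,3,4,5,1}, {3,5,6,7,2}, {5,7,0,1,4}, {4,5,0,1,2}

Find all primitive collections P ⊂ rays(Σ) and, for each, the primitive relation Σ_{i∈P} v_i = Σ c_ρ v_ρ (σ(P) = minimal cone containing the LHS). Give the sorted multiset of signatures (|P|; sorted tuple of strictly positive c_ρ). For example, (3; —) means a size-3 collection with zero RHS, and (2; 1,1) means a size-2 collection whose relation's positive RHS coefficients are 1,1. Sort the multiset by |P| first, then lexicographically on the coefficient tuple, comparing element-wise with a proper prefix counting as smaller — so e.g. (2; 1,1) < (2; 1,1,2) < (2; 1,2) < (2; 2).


Minimal non-faces — 3 found among 8 rays, 16 max cones:

  P = {0,3}:  v_{0} + v_{3} = v_{2} ; sig = (2; 1)
  P = {1,6}:  v_{1} + v_{6} = v_{0} ; sig = (2; 1)
  P = {2,4,5,7}:  v_{2} + v_{4} + v_{5} + v_{7} = 0 ; sig = (4; —)

Hence PRS(X_Σ) =
    |P|=2: 2 collections, coeffs (1), (1)
    |P|=4: 1 collection, coeffs ()


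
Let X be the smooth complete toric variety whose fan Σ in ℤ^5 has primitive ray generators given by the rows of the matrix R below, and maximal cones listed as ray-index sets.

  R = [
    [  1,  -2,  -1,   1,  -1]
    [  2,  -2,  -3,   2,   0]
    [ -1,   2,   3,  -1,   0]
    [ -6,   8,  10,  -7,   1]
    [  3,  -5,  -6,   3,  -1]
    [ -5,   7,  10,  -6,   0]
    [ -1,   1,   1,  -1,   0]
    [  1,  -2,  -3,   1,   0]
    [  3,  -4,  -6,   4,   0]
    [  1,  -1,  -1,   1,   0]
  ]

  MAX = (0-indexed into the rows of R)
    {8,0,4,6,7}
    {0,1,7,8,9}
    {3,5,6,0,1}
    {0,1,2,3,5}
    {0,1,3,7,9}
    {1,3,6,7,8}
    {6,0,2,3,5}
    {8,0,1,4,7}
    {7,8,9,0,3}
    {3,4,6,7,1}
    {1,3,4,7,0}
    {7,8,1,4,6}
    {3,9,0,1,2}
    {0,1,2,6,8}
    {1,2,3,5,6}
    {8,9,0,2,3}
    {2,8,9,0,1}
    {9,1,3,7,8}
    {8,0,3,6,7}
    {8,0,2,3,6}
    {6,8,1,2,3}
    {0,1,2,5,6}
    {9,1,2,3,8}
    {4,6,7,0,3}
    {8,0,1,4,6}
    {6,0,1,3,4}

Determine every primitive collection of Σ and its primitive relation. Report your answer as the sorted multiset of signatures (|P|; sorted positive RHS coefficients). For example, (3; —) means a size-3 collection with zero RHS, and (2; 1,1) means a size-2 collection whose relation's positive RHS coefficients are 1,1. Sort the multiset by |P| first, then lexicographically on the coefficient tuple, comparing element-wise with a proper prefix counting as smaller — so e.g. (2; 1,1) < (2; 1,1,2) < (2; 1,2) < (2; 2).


Minimal non-faces — 12 found among 10 rays, 26 max cones:

  P={2,7}:  v_{2} + v_{7} = 0  ⟹  sig = (2; —)
  P={6,9}:  v_{6} + v_{9} = 0  ⟹  sig = (2; —)
  P={5,8}:  v_{5} + v_{8} = v_{2} + v_{6}  ⟹  sig = (2; 1,1)
  P={2,4}:  v_{2} + v_{4} = v_{0} + v_{1} + v_{6}  ⟹  sig = (2; 1,1,1)
  P={4,9}:  v_{4} + v_{9} = v_{0} + v_{1} + v_{7}  ⟹  sig = (2; 1,1,1)
  P={5,7}:  v_{5} + v_{7} = v_{0} + v_{1} + v_{3} + v_{6}  ⟹  sig = (2; 1,1,1,1)
  P={5,9}:  v_{5} + v_{9} = v_{0} + v_{1} + v_{2} + v_{3}  ⟹  sig = (2; 1,1,1,1)
  P={4,5}:  v_{4} + v_{5} = 2·v_{0} + 2·v_{1} + v_{3} + 2·v_{6}  ⟹  sig = (2; 1,2,2,2)
  P={3,4,8}:  v_{3} + v_{4} + v_{8} = v_{6} + v_{7}  ⟹  sig = (3; 1,1)
  P={0,1,3,8}:  v_{0} + v_{1} + v_{3} + v_{8} = 0  ⟹  sig = (4; —)
  P={0,1,6,7}:  v_{0} + v_{1} + v_{6} + v_{7} = v_{4}  ⟹  sig = (4; 1)
  P={0,1,2,3,6}:  v_{0} + v_{1} + v_{2} + v_{3} + v_{6} = v_{5}  ⟹  sig = (5; 1)

Signatures (|P|; sorted positive RHS coefficients), sorted:
[(2; —), (2; —), (2; 1,1), (2; 1,1,1), (2; 1,1,1), (2; 1,1,1,1), (2; 1,1,1,1), (2; 1,2,2,2), (3; 1,1), (4; —), (4; 1), (5; 1)]


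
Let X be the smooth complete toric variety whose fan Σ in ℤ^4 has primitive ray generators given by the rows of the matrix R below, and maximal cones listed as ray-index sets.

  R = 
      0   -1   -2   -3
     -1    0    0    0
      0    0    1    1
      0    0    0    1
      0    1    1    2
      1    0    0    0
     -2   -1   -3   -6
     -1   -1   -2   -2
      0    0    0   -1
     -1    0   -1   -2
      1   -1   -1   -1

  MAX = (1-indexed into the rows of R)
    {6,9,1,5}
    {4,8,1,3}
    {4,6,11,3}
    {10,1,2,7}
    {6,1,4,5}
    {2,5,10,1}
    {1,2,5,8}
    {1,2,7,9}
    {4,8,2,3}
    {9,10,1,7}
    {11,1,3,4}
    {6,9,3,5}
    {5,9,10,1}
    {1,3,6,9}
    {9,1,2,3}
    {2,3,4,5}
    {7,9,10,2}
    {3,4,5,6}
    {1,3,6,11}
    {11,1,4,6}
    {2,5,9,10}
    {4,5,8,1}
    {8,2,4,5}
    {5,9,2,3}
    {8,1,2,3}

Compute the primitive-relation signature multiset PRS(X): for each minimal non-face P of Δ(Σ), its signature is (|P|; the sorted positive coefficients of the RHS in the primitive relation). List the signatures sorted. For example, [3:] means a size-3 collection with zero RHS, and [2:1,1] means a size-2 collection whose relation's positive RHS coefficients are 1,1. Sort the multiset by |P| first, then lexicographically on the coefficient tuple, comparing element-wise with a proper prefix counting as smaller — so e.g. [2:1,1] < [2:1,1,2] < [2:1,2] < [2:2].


Primitive collections (25):

  P={2,6}:  v_{2} + v_{6} = 0 ; sig = [2:]
  P={4,9}:  v_{4} + v_{9} = 0 ; sig = [2:]
  P={10,11}:  v_{10} + v_{11} = v_{1} ; sig = [2:1]
  P={3,10}:  v_{3} + v_{10} = v_{2} + v_{9} ; sig = [2:1,1]
  P={5,11}:  v_{5} + v_{11} = v_{4} + v_{6} ; sig = [2:1,1]
  P={6,8}:  v_{6} + v_{8} = v_{1} + v_{4} ; sig = [2:1,1]
  P={8,9}:  v_{8} + v_{9} = v_{1} + v_{2} ; sig = [2:1,1]
  P={2,11}:  v_{2} + v_{11} = v_{1} + v_{3} + v_{4} ; sig = [2:1,1,1]
  P={4,7}:  v_{4} + v_{7} = v_{1} + v_{2} + v_{10} ; sig = [2:1,1,1]
  P={4,10}:  v_{4} + v_{10} = v_{1} + v_{2} + v_{5} ; sig = [2:1,1,1]
  P={6,7}:  v_{6} + v_{7} = v_{1} + v_{9} + v_{10} ; sig = [2:1,1,1]
  P={6,10}:  v_{6} + v_{10} = v_{1} + v_{5} + v_{9} ; sig = [2:1,1,1]
  P={9,11}:  v_{9} + v_{11} = v_{1} + v_{3} + v_{6} ; sig = [2:1,1,1]
  P={7,11}:  v_{7} + v_{11} = 2·v_{1} + v_{2} + v_{9} ; sig = [2:1,1,2]
  P={3,7}:  v_{3} + v_{7} = v_{1} + 2·v_{2} + 2·v_{9} ; sig = [2:1,2,2]
  P={7,8}:  v_{7} + v_{8} = 2·v_{1} + 2·v_{2} + v_{10} ; sig = [2:1,2,2]
  P={8,10}:  v_{8} + v_{10} = 2·v_{1} + 2·v_{2} + v_{5} ; sig = [2:1,2,2]
  P={8,11}:  v_{8} + v_{11} = 2·v_{1} + v_{3} + 2·v_{4} ; sig = [2:1,2,2]
  P={5,7}:  v_{5} + v_{7} = 2·v_{10} ; sig = [2:2]
  P={1,3,5}:  v_{1} + v_{3} + v_{5} = 0 ; sig = [3:]
  P={1,2,4}:  v_{1} + v_{2} + v_{4} = v_{8} ; sig = [3:1]
  P={3,5,8}:  v_{3} + v_{5} + v_{8} = v_{2} + v_{4} ; sig = [3:1,1]
  P={1,2,5,9}:  v_{1} + v_{2} + v_{5} + v_{9} = v_{10} ; sig = [4:1]
  P={1,2,9,10}:  v_{1} + v_{2} + v_{9} + v_{10} = v_{7} ; sig = [4:1]
  P={1,3,4,6}:  v_{1} + v_{3} + v_{4} + v_{6} = v_{11} ; sig = [4:1]

Hence PRS(X_Σ) =
[[2:], [2:], [2:1], [2:1,1], [2:1,1], [2:1,1], [2:1,1], [2:1,1,1], [2:1,1,1], [2:1,1,1], [2:1,1,1], [2:1,1,1], [2:1,1,1], [2:1,1,2], [2:1,2,2], [2:1,2,2], [2:1,2,2], [2:1,2,2], [2:2], [3:], [3:1], [3:1,1], [4:1], [4:1], [4:1]]


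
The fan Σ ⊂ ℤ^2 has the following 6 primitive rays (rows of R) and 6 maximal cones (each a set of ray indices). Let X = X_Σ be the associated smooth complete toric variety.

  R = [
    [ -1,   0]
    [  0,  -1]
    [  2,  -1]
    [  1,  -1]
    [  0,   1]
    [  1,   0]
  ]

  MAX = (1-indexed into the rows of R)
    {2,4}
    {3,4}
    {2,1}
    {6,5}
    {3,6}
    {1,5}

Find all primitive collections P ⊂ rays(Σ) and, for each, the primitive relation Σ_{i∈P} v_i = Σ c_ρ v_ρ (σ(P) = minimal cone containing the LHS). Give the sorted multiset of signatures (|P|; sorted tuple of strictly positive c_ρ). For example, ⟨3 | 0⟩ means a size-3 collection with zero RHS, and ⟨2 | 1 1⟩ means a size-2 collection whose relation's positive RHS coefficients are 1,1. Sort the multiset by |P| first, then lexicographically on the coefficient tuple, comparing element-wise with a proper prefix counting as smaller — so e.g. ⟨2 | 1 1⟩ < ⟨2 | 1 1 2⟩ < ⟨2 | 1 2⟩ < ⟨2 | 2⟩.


Δ(Σ) — 6 vertices, 9 min non-faces:

  {1,6}:  v_{1} + v_{6} = 0  so sig = ⟨2 | 0⟩
  {2,5}:  v_{2} + v_{5} = 0  so sig = ⟨2 | 0⟩
  {1,3}:  v_{1} + v_{3} = v_{4}  so sig = ⟨2 | 1⟩
  {1,4}:  v_{1} + v_{4} = v_{2}  so sig = ⟨2 | 1⟩
  {2,6}:  v_{2} + v_{6} = v_{4}  so sig = ⟨2 | 1⟩
  {4,5}:  v_{4} + v_{5} = v_{6}  so sig = ⟨2 | 1⟩
  {4,6}:  v_{4} + v_{6} = v_{3}  so sig = ⟨2 | 1⟩
  {2,3}:  v_{2} + v_{3} = 2·v_{4}  so sig = ⟨2 | 2⟩
  {3,5}:  v_{3} + v_{5} = 2·v_{6}  so sig = ⟨2 | 2⟩

Hence PRS(X_Σ) =
{ ⟨2 | 0⟩ ×2,  ⟨2 | 1⟩ ×5,  ⟨2 | 2⟩ ×2 }


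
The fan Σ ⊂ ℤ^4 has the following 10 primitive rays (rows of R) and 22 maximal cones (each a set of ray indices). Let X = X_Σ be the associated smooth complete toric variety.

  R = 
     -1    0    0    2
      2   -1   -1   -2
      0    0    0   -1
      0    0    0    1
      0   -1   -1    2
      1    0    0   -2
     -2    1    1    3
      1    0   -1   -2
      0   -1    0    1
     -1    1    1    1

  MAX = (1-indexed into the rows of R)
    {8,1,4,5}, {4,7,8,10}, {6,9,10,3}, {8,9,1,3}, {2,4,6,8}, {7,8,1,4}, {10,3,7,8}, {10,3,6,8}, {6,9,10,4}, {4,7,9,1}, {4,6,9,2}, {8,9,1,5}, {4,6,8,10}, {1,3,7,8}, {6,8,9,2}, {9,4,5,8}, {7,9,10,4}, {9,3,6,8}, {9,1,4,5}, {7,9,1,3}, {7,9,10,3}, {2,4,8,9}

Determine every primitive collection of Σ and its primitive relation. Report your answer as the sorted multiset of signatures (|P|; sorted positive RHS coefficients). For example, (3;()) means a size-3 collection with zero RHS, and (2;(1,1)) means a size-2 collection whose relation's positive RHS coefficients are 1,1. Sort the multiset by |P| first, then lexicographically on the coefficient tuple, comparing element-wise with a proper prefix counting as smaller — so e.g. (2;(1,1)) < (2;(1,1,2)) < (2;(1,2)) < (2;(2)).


Δ(Σ) — 10 vertices, 17 min non-faces:

  • {1,6}:  v_{1} + v_{6} = 0 ; sig = (2;())
  • {3,4}:  v_{3} + v_{4} = 0 ; sig = (2;())
  • {1,10}:  v_{1} + v_{10} = v_{7} ; sig = (2;(1))
  • {2,7}:  v_{2} + v_{7} = v_{4} ; sig = (2;(1))
  • {6,7}:  v_{6} + v_{7} = v_{10} ; sig = (2;(1))
  • {2,10}:  v_{2} + v_{10} = v_{4} + v_{6} ; sig = (2;(1,1))
  • {5,10}:  v_{5} + v_{10} = v_{1} + v_{4} ; sig = (2;(1,1))
  • {1,2}:  v_{1} + v_{2} = v_{4} + v_{8} + v_{9} ; sig = (2;(1,1,1))
  • {2,3}:  v_{2} + v_{3} = v_{6} + v_{8} + v_{9} ; sig = (2;(1,1,1))
  • {3,5}:  v_{3} + v_{5} = v_{1} + v_{8} + v_{9} ; sig = (2;(1,1,1))
  • {5,6}:  v_{5} + v_{6} = v_{4} + v_{8} + v_{9} ; sig = (2;(1,1,1))
  • {5,7}:  v_{5} + v_{7} = 2·v_{1} + v_{4} ; sig = (2;(1,2))
  • {2,5}:  v_{2} + v_{5} = 2·v_{4} + 2·v_{8} + 2·v_{9} ; sig = (2;(2,2,2))
  • {8,9,10}:  v_{8} + v_{9} + v_{10} = 0 ; sig = (3;())
  • {7,8,9}:  v_{7} + v_{8} + v_{9} = v_{1} ; sig = (3;(1))
  • {1,4,8,9}:  v_{1} + v_{4} + v_{8} + v_{9} = v_{5} ; sig = (4;(1))
  • {4,6,8,9}:  v_{4} + v_{6} + v_{8} + v_{9} = v_{2} ; sig = (4;(1))

Signatures (|P|; sorted positive RHS coefficients), sorted:
    (2;())
    (2;())
    (2;(1))
    (2;(1))
    (2;(1))
    (2;(1,1))
    (2;(1,1))
    (2;(1,1,1))
    (2;(1,1,1))
    (2;(1,1,1))
    (2;(1,1,1))
    (2;(1,2))
    (2;(2,2,2))
    (3;())
    (3;(1))
    (4;(1))
    (4;(1))


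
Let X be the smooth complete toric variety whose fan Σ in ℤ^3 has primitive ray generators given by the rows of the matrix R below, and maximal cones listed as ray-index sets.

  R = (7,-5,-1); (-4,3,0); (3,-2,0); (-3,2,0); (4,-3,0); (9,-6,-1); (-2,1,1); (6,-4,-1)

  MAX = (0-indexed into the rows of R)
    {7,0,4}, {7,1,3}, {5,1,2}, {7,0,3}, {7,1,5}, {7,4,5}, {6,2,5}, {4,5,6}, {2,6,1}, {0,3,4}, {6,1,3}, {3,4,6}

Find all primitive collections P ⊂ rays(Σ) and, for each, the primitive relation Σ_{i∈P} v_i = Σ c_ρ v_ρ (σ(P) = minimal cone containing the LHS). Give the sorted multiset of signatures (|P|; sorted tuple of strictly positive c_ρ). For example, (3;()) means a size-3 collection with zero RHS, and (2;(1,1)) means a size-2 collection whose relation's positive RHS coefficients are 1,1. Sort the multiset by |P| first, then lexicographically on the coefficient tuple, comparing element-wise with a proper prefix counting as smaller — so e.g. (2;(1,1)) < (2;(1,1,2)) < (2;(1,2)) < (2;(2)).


Σ has 12 primitive collections:

  P={1,4}:  v_{1} + v_{4} = 0  ⇒ sig = (2;())
  P={2,3}:  v_{2} + v_{3} = 0  ⇒ sig = (2;())
  P={2,7}:  v_{2} + v_{7} = v_{5}  ⇒ sig = (2;(1))
  P={3,5}:  v_{3} + v_{5} = v_{7}  ⇒ sig = (2;(1))
  P={6,7}:  v_{6} + v_{7} = v_{4}  ⇒ sig = (2;(1))
  P={0,1}:  v_{0} + v_{1} = v_{3} + v_{7}  ⇒ sig = (2;(1,1))
  P={0,2}:  v_{0} + v_{2} = v_{4} + v_{7}  ⇒ sig = (2;(1,1))
  P={2,4}:  v_{2} + v_{4} = v_{5} + v_{6}  ⇒ sig = (2;(1,1))
  P={0,5}:  v_{0} + v_{5} = v_{4} + 2·v_{7}  ⇒ sig = (2;(1,2))
  P={0,6}:  v_{0} + v_{6} = v_{3} + 2·v_{4}  ⇒ sig = (2;(1,2))
  P={1,5,6}:  v_{1} + v_{5} + v_{6} = v_{2}  ⇒ sig = (3;(1))
  P={3,4,7}:  v_{3} + v_{4} + v_{7} = v_{0}  ⇒ sig = (3;(1))

Signatures (|P|; sorted positive RHS coefficients), sorted:
    (2;())
    (2;())
    (2;(1))
    (2;(1))
    (2;(1))
    (2;(1,1))
    (2;(1,1))
    (2;(1,1))
    (2;(1,2))
    (2;(1,2))
    (3;(1))
    (3;(1))


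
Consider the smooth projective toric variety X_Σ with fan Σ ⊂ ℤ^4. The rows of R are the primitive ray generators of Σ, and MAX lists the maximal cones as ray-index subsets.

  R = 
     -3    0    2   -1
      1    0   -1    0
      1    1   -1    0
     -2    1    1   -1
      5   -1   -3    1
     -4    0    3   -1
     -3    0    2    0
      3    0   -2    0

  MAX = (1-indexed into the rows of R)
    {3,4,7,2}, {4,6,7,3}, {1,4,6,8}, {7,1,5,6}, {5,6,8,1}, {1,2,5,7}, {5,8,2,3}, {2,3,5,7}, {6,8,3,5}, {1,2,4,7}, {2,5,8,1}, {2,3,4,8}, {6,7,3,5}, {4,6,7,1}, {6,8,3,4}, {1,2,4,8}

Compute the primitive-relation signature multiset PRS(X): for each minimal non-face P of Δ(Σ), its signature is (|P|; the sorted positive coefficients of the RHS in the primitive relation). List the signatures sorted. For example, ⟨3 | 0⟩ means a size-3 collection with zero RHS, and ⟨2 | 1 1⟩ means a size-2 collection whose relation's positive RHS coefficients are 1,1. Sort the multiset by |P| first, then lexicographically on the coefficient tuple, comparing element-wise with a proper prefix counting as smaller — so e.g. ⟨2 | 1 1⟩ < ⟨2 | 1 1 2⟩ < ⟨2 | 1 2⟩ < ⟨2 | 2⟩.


Primitive collections (4):

  • {7,8}:  v_{7} + v_{8} = 0 — sig = ⟨2 | 0⟩
  • {1,3}:  v_{1} + v_{3} = v_{4} — sig = ⟨2 | 1⟩
  • {2,6}:  v_{2} + v_{6} = v_{1} — sig = ⟨2 | 1⟩
  • {4,5}:  v_{4} + v_{5} = v_{8} — sig = ⟨2 | 1⟩

Signatures (|P|; sorted positive RHS coefficients), sorted:
{ ⟨2 | 0⟩,  ⟨2 | 1⟩ ×3 }


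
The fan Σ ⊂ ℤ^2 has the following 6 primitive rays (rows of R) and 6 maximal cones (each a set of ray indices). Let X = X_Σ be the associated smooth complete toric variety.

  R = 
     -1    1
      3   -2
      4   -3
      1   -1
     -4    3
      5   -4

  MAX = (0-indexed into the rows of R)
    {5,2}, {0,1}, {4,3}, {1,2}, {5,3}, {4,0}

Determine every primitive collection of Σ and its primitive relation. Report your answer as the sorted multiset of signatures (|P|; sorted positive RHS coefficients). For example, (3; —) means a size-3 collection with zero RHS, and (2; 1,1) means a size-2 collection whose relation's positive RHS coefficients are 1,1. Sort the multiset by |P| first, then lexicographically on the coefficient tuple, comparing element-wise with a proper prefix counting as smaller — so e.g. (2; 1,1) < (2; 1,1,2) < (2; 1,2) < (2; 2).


The 9 primitive collections of Σ (r=6, n=2):

  • {0,3}:  v_{0} + v_{3} = 0 ; sig = (2; —)
  • {2,4}:  v_{2} + v_{4} = 0 ; sig = (2; —)
  • {0,2}:  v_{0} + v_{2} = v_{1} ; sig = (2; 1)
  • {0,5}:  v_{0} + v_{5} = v_{2} ; sig = (2; 1)
  • {1,3}:  v_{1} + v_{3} = v_{2} ; sig = (2; 1)
  • {1,4}:  v_{1} + v_{4} = v_{0} ; sig = (2; 1)
  • {2,3}:  v_{2} + v_{3} = v_{5} ; sig = (2; 1)
  • {4,5}:  v_{4} + v_{5} = v_{3} ; sig = (2; 1)
  • {1,5}:  v_{1} + v_{5} = 2·v_{2} ; sig = (2; 2)

Hence PRS(X_Σ) =
[(2; —), (2; —), (2; 1), (2; 1), (2; 1), (2; 1), (2; 1), (2; 1), (2; 2)]


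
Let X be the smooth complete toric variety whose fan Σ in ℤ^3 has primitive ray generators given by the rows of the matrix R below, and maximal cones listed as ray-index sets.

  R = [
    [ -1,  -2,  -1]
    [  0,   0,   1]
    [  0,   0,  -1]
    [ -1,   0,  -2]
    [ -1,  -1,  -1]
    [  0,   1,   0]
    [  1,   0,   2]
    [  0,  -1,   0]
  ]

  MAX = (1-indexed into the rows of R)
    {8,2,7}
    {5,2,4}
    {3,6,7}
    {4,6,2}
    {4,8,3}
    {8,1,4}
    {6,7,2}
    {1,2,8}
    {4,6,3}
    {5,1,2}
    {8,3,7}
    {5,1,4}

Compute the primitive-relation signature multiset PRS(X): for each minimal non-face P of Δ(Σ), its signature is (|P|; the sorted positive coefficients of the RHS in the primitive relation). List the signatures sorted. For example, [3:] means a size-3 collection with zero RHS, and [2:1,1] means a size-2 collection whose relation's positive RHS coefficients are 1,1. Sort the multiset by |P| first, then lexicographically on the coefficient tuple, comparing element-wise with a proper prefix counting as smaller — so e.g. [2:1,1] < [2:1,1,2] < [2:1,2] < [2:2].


Minimal non-faces — 12 found among 8 rays, 12 max cones:

  P = {2,3}:  v_{2} + v_{3} = 0  ⟹  sig = [2:]
  P = {4,7}:  v_{4} + v_{7} = 0  ⟹  sig = [2:]
  P = {6,8}:  v_{6} + v_{8} = 0  ⟹  sig = [2:]
  P = {1,6}:  v_{1} + v_{6} = v_{5}  ⟹  sig = [2:1]
  P = {5,8}:  v_{5} + v_{8} = v_{1}  ⟹  sig = [2:1]
  P = {3,5}:  v_{3} + v_{5} = v_{4} + v_{8}  ⟹  sig = [2:1,1]
  P = {5,6}:  v_{5} + v_{6} = v_{2} + v_{4}  ⟹  sig = [2:1,1]
  P = {5,7}:  v_{5} + v_{7} = v_{2} + v_{8}  ⟹  sig = [2:1,1]
  P = {1,3}:  v_{1} + v_{3} = v_{4} + 2·v_{8}  ⟹  sig = [2:1,2]
  P = {1,7}:  v_{1} + v_{7} = v_{2} + 2·v_{8}  ⟹  sig = [2:1,2]
  P = {2,4,8}:  v_{2} + v_{4} + v_{8} = v_{5}  ⟹  sig = [3:1]
  P = {1,2,4}:  v_{1} + v_{2} + v_{4} = 2·v_{5}  ⟹  sig = [3:2]

Hence PRS(X_Σ) =
    |P|=2: 10 collections, coeffs (), (), (), (1), (1), (1,1), (1,1), (1,1), (1,2), (1,2)
    |P|=3: 2 collections, coeffs (1), (2)


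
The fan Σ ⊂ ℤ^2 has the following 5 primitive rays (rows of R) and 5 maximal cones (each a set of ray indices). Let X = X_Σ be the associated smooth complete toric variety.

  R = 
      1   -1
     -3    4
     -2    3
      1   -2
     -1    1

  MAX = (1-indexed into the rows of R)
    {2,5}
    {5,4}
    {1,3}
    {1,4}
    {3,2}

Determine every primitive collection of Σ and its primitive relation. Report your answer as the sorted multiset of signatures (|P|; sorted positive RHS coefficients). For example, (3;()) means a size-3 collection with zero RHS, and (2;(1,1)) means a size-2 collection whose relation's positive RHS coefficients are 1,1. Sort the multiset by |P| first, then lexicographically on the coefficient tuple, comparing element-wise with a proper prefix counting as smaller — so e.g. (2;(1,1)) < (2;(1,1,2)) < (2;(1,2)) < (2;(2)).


|primitive collections| = 5. Relations:

  • {1,5}:  v_{1} + v_{5} = 0  ⟹  sig = (2;())
  • {1,2}:  v_{1} + v_{2} = v_{3}  ⟹  sig = (2;(1))
  • {3,4}:  v_{3} + v_{4} = v_{5}  ⟹  sig = (2;(1))
  • {3,5}:  v_{3} + v_{5} = v_{2}  ⟹  sig = (2;(1))
  • {2,4}:  v_{2} + v_{4} = 2·v_{5}  ⟹  sig = (2;(2))

so the primitive-relation signature multiset is
{ (2;()),  (2;(1)) ×3,  (2;(2)) }


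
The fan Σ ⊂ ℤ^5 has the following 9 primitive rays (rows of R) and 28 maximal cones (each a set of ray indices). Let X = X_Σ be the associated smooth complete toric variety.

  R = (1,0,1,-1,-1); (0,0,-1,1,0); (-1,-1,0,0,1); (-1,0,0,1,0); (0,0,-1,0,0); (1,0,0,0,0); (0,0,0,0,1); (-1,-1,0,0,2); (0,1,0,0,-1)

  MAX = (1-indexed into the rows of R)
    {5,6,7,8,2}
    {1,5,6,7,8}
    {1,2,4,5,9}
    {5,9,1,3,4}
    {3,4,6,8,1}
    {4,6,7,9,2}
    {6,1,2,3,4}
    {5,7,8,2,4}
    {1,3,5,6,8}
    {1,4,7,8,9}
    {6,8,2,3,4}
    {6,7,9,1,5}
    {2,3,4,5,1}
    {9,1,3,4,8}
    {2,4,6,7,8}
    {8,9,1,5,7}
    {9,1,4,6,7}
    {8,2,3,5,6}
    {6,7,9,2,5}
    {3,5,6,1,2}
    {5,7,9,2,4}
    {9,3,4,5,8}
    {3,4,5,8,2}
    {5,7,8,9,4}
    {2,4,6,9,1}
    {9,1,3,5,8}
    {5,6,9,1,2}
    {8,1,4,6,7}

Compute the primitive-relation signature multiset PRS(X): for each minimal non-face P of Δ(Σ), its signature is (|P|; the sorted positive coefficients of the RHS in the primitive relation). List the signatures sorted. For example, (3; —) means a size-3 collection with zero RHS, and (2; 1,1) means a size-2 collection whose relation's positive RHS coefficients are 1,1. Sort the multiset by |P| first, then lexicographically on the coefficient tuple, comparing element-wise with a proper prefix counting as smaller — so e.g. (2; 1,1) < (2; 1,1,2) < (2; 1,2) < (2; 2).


10 collections generate NE(X_Σ); each relation:

  P={3,7}:  v_{3} + v_{7} = v_{8}  →  sig = (2; 1)
  P={3,6,9}:  v_{3} + v_{6} + v_{9} = 0  →  sig = (3; —)
  P={1,2,7}:  v_{1} + v_{2} + v_{7} = v_{6}  →  sig = (3; 1)
  P={4,5,6}:  v_{4} + v_{5} + v_{6} = v_{2}  →  sig = (3; 1)
  P={6,8,9}:  v_{6} + v_{8} + v_{9} = v_{7}  →  sig = (3; 1)
  P={1,2,8}:  v_{1} + v_{2} + v_{8} = v_{3} + v_{6}  →  sig = (3; 1,1)
  P={2,3,9}:  v_{2} + v_{3} + v_{9} = v_{4} + v_{5}  →  sig = (3; 1,1)
  P={2,8,9}:  v_{2} + v_{8} + v_{9} = v_{4} + v_{5} + v_{7}  →  sig = (3; 1,1,1)
  P={1,4,5,7}:  v_{1} + v_{4} + v_{5} + v_{7} = 0  →  sig = (4; —)
  P={1,4,5,8}:  v_{1} + v_{4} + v_{5} + v_{8} = v_{3}  →  sig = (4; 1)

Signatures (|P|; sorted positive RHS coefficients), sorted:
    |P|=2: 1 collection, coeffs (1)
    |P|=3: 7 collections, coeffs (), (1), (1), (1), (1,1), (1,1), (1,1,1)
    |P|=4: 2 collections, coeffs (), (1)


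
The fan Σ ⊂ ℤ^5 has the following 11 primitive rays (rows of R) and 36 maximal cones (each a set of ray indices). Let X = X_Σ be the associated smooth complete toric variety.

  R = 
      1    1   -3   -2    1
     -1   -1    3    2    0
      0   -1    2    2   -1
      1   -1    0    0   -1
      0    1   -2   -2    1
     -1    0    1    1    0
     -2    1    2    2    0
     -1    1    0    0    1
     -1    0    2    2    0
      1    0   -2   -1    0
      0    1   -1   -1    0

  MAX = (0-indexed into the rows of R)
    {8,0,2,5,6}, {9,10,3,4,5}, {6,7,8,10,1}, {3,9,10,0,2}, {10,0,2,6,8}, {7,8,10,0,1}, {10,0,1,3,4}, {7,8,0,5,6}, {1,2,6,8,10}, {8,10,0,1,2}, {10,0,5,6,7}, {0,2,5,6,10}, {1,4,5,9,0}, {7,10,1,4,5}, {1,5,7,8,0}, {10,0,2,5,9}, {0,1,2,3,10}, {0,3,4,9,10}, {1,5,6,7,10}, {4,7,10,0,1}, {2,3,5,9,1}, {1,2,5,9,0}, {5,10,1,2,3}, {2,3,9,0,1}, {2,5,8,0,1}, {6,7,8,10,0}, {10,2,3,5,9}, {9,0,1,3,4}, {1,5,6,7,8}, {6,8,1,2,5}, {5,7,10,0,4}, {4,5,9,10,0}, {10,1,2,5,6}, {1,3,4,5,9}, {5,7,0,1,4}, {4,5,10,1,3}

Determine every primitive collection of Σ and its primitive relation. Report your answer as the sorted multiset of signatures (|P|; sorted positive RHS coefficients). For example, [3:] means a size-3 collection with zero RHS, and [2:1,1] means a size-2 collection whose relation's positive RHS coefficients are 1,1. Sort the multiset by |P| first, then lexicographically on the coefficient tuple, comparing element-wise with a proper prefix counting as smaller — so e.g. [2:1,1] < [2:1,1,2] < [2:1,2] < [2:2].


Minimal non-faces — 15 found among 11 rays, 36 max cones:

  P = {2,4}:  v_{2} + v_{4} = 0 ; sig = [2:]
  P = {3,7}:  v_{3} + v_{7} = 0 ; sig = [2:]
  P = {2,7}:  v_{2} + v_{7} = v_{8} ; sig = [2:1]
  P = {3,8}:  v_{3} + v_{8} = v_{2} ; sig = [2:1]
  P = {4,8}:  v_{4} + v_{8} = v_{7} ; sig = [2:1]
  P = {7,9}:  v_{7} + v_{9} = v_{0} + v_{5} ; sig = [2:1,1]
  P = {3,6}:  v_{3} + v_{6} = v_{2} + v_{5} + v_{10} ; sig = [2:1,1,1]
  P = {4,6}:  v_{4} + v_{6} = v_{5} + v_{7} + v_{10} ; sig = [2:1,1,1]
  P = {8,9}:  v_{8} + v_{9} = v_{0} + v_{2} + v_{5} ; sig = [2:1,1,1]
  P = {6,9}:  v_{6} + v_{9} = v_{0} + v_{2} + 2·v_{5} + v_{10} ; sig = [2:1,1,1,2]
  P = {1,9,10}:  v_{1} + v_{9} + v_{10} = 0 ; sig = [3:]
  P = {0,3,5}:  v_{0} + v_{3} + v_{5} = v_{9} ; sig = [3:1]
  P = {5,8,10}:  v_{5} + v_{8} + v_{10} = v_{6} ; sig = [3:1]
  P = {0,1,6}:  v_{0} + v_{1} + v_{6} = v_{7} + v_{8} ; sig = [3:1,1]
  P = {0,1,5,10}:  v_{0} + v_{1} + v_{5} + v_{10} = v_{7} ; sig = [4:1]

Sorted signature multiset PRS(X):
    [2:]
    [2:]
    [2:1]
    [2:1]
    [2:1]
    [2:1,1]
    [2:1,1,1]
    [2:1,1,1]
    [2:1,1,1]
    [2:1,1,1,2]
    [3:]
    [3:1]
    [3:1]
    [3:1,1]
    [4:1]


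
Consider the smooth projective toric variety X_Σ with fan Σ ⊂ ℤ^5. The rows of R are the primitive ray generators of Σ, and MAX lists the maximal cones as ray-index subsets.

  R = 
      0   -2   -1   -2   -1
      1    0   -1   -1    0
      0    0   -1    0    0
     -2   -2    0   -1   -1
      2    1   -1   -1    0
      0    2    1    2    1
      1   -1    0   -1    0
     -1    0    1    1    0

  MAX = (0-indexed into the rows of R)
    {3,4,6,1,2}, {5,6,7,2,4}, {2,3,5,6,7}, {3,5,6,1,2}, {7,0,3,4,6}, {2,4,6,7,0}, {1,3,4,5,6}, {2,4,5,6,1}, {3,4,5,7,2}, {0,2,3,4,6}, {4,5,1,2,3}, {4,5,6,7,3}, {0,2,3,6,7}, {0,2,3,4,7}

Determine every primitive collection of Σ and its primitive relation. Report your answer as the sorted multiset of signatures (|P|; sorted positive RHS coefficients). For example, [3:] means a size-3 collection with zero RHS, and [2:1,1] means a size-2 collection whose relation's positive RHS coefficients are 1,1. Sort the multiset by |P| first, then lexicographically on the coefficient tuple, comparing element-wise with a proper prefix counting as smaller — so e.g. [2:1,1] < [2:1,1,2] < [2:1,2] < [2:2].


5 collections generate NE(X_Σ); each relation:

  • {0,5}:  v_{0} + v_{5} = 0  so sig = [2:]
  • {1,7}:  v_{1} + v_{7} = 0  so sig = [2:]
  • {0,1}:  v_{0} + v_{1} = v_{2} + v_{3} + v_{4} + v_{6}  so sig = [2:1,1,1,1]
  • {2,3,4,5,6}:  v_{2} + v_{3} + v_{4} + v_{5} + v_{6} = v_{1}  so sig = [5:1]
  • {2,3,4,6,7}:  v_{2} + v_{3} + v_{4} + v_{6} + v_{7} = v_{0}  so sig = [5:1]

so the primitive-relation signature multiset is
{ [2:] ×2,  [2:1,1,1,1],  [5:1] ×2 }


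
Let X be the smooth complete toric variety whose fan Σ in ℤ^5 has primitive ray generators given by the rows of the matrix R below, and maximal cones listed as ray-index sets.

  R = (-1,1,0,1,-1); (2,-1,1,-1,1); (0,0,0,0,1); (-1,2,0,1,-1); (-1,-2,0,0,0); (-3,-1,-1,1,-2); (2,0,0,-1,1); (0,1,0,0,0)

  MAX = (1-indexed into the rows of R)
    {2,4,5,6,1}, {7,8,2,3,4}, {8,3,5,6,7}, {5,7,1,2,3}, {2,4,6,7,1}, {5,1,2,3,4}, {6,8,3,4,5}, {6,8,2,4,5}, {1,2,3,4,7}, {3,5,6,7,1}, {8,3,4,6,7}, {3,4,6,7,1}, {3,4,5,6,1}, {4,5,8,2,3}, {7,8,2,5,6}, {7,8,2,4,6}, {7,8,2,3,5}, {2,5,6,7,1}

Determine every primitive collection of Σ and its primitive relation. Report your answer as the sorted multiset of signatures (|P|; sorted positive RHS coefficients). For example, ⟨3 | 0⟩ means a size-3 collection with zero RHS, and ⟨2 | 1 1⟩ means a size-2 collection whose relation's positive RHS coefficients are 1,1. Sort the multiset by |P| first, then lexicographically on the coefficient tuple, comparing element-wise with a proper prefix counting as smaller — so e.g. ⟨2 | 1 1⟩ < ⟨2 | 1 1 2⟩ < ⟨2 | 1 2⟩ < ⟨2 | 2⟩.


Δ(Σ) — 8 vertices, 3 min non-faces:

  {1,8}:  v_{1} + v_{8} = v_{4}  ⟹  sig = ⟨2 | 1⟩
  {4,5,7}:  v_{4} + v_{5} + v_{7} = 0  ⟹  sig = ⟨3 | 0⟩
  {2,3,6}:  v_{2} + v_{3} + v_{6} = v_{5}  ⟹  sig = ⟨3 | 1⟩

so the primitive-relation signature multiset is
{ ⟨2 | 1⟩,  ⟨3 | 0⟩,  ⟨3 | 1⟩ }


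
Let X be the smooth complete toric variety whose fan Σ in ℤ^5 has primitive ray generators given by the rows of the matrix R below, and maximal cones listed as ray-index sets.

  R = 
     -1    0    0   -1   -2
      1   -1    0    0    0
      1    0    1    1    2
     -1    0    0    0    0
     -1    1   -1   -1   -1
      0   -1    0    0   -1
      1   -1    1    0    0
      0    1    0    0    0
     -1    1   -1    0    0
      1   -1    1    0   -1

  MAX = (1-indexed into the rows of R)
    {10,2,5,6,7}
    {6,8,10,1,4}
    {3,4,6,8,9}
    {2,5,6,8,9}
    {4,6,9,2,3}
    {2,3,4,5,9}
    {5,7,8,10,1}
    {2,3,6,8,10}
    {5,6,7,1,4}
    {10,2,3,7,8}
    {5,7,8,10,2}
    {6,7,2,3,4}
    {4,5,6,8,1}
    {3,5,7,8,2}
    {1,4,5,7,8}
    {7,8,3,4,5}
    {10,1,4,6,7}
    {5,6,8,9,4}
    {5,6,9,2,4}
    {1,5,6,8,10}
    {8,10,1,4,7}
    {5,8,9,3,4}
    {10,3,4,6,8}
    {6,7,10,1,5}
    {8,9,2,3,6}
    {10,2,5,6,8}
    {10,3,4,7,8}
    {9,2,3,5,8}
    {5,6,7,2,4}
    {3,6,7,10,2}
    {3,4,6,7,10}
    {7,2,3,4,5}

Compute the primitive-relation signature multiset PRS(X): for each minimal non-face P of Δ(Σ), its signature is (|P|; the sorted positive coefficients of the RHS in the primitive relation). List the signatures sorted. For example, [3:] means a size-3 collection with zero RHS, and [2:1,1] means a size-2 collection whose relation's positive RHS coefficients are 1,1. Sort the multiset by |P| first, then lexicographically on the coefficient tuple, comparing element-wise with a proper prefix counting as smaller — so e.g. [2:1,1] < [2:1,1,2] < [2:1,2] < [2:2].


The 11 primitive collections of Σ (r=10, n=5):

  P = {7,9}:  v_{7} + v_{9} = 0  ⇒ sig = [2:]
  P = {9,10}:  v_{9} + v_{10} = v_{6} + v_{8}  ⇒ sig = [2:1,1]
  P = {1,2}:  v_{1} + v_{2} = v_{5} + v_{6} + v_{7}  ⇒ sig = [2:1,1,1]
  P = {1,3}:  v_{1} + v_{3} = v_{4} + v_{7} + v_{8}  ⇒ sig = [2:1,1,1]
  P = {1,9}:  v_{1} + v_{9} = v_{4} + v_{5} + v_{6} + v_{8}  ⇒ sig = [2:1,1,1,1]
  P = {2,4,8}:  v_{2} + v_{4} + v_{8} = 0  ⇒ sig = [3:]
  P = {3,5,6}:  v_{3} + v_{5} + v_{6} = 0  ⇒ sig = [3:]
  P = {4,5,10}:  v_{4} + v_{5} + v_{10} = v_{1}  ⇒ sig = [3:1]
  P = {6,7,8}:  v_{6} + v_{7} + v_{8} = v_{10}  ⇒ sig = [3:1]
  P = {2,4,10}:  v_{2} + v_{4} + v_{10} = v_{6} + v_{7}  ⇒ sig = [3:1,1]
  P = {3,5,10}:  v_{3} + v_{5} + v_{10} = v_{7} + v_{8}  ⇒ sig = [3:1,1]

so the primitive-relation signature multiset is
    [2:]
    [2:1,1]
    [2:1,1,1]
    [2:1,1,1]
    [2:1,1,1,1]
    [3:]
    [3:]
    [3:1]
    [3:1]
    [3:1,1]
    [3:1,1]


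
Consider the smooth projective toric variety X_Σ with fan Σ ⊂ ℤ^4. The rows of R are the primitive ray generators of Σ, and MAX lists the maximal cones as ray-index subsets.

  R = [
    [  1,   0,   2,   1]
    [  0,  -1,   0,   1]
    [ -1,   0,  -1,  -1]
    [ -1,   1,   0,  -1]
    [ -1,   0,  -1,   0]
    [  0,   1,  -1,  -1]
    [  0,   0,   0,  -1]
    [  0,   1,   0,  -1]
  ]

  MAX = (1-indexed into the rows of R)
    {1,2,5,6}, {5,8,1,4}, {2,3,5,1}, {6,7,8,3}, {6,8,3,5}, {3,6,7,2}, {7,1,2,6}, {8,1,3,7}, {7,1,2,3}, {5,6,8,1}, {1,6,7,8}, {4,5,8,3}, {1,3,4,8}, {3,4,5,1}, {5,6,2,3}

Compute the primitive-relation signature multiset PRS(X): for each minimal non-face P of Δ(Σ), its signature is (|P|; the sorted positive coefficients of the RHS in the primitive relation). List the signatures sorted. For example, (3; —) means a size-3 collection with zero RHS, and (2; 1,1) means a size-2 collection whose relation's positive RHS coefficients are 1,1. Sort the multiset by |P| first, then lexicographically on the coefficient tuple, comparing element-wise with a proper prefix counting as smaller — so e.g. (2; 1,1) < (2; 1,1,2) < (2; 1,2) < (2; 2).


Δ(Σ) — 8 vertices, 7 min non-faces:

  {2,8}:  v_{2} + v_{8} = 0  →  sig = (2; —)
  {5,7}:  v_{5} + v_{7} = v_{3}  →  sig = (2; 1)
  {2,4}:  v_{2} + v_{4} = v_{1} + v_{3} + v_{5}  →  sig = (2; 1,1,1)
  {4,7}:  v_{4} + v_{7} = v_{1} + 2·v_{3} + v_{8}  →  sig = (2; 1,1,2)
  {4,6}:  v_{4} + v_{6} = v_{5} + 2·v_{8}  →  sig = (2; 1,2)
  {1,3,6}:  v_{1} + v_{3} + v_{6} = v_{8}  →  sig = (3; 1)
  {1,3,5,8}:  v_{1} + v_{3} + v_{5} + v_{8} = v_{4}  →  sig = (4; 1)

Sorted signature multiset PRS(X):
    |P|=2: 5 collections, coeffs (), (1), (1,1,1), (1,1,2), (1,2)
    |P|=3: 1 collection, coeffs (1)
    |P|=4: 1 collection, coeffs (1)


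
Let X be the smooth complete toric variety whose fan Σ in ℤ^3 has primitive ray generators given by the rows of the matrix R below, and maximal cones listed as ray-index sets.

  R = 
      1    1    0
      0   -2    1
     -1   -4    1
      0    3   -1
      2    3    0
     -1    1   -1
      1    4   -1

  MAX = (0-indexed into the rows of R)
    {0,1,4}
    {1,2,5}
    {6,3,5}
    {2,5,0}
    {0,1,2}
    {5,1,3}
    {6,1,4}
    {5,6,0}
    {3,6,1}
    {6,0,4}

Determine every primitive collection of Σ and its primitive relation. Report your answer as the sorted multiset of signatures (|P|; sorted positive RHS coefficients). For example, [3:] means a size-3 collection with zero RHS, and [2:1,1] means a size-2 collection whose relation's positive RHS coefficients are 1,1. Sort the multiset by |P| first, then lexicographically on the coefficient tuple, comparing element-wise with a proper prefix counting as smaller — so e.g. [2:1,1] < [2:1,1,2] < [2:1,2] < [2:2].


Primitive collections (9):

  P = {2,6}:  v_{2} + v_{6} = 0  ⟹  sig = [2:]
  P = {0,3}:  v_{0} + v_{3} = v_{6}  ⟹  sig = [2:1]
  P = {4,5}:  v_{4} + v_{5} = v_{6}  ⟹  sig = [2:1]
  P = {2,3}:  v_{2} + v_{3} = v_{1} + v_{5}  ⟹  sig = [2:1,1]
  P = {2,4}:  v_{2} + v_{4} = v_{0} + v_{1}  ⟹  sig = [2:1,1]
  P = {3,4}:  v_{3} + v_{4} = v_{1} + 2·v_{6}  ⟹  sig = [2:1,2]
  P = {0,1,5}:  v_{0} + v_{1} + v_{5} = 0  ⟹  sig = [3:]
  P = {0,1,6}:  v_{0} + v_{1} + v_{6} = v_{4}  ⟹  sig = [3:1]
  P = {1,5,6}:  v_{1} + v_{5} + v_{6} = v_{3}  ⟹  sig = [3:1]

Hence PRS(X_Σ) =
    |P|=2: 6 collections, coeffs (), (1), (1), (1,1), (1,1), (1,2)
    |P|=3: 3 collections, coeffs (), (1), (1)


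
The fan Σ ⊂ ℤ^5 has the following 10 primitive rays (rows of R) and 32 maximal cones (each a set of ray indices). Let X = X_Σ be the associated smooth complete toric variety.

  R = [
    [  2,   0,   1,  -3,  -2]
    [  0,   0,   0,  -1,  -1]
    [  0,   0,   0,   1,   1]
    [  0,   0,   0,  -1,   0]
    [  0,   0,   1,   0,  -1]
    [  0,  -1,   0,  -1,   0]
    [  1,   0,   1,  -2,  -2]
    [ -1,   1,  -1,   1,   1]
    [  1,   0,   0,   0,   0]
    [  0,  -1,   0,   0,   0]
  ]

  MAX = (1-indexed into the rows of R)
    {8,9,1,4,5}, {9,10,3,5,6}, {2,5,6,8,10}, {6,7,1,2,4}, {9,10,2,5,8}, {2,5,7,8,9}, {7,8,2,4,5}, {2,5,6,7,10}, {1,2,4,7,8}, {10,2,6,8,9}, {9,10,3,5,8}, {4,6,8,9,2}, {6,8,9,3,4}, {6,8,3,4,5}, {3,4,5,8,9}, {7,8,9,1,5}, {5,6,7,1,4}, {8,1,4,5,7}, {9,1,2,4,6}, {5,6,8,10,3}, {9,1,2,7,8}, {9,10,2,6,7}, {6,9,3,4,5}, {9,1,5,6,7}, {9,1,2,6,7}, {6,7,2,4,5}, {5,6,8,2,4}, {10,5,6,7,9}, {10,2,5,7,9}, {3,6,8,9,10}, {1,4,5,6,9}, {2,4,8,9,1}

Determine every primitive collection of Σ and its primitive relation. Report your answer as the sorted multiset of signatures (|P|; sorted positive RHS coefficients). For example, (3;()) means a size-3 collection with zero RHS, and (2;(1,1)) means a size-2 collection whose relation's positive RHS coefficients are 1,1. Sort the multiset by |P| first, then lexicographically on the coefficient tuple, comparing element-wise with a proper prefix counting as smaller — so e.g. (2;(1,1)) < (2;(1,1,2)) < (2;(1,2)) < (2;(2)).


13 minimal non-faces of Δ(Σ) (on 10 rays):

  P={2,3}:  v_{2} + v_{3} = 0  so sig = (2;())
  P={4,10}:  v_{4} + v_{10} = v_{6}  so sig = (2;(1))
  P={1,10}:  v_{1} + v_{10} = v_{6} + v_{7} + v_{9}  so sig = (2;(1,1,1))
  P={3,7}:  v_{3} + v_{7} = v_{4} + v_{5} + v_{9}  so sig = (2;(1,1,1))
  P={1,3}:  v_{1} + v_{3} = 2·v_{4} + v_{5} + 2·v_{9}  so sig = (2;(1,2,2))
  P={4,7,9}:  v_{4} + v_{7} + v_{9} = v_{1}  so sig = (3;(1))
  P={7,8,10}:  v_{7} + v_{8} + v_{10} = v_{2}  so sig = (3;(1))
  P={6,7,8}:  v_{6} + v_{7} + v_{8} = v_{2} + v_{4}  so sig = (3;(1,1))
  P={1,6,8}:  v_{1} + v_{6} + v_{8} = v_{2} + 2·v_{4} + v_{9}  so sig = (3;(1,1,2))
  P={1,2,5}:  v_{1} + v_{2} + v_{5} = 2·v_{7}  so sig = (3;(2))
  P={5,6,8,9}:  v_{5} + v_{6} + v_{8} + v_{9} = 0  so sig = (4;())
  P={2,4,5,9}:  v_{2} + v_{4} + v_{5} + v_{9} = v_{7}  so sig = (4;(1))
  P={2,5,6,9}:  v_{2} + v_{5} + v_{6} + v_{9} = v_{7} + v_{10}  so sig = (4;(1,1))

so the primitive-relation signature multiset is
    |P|=2: 5 collections, coeffs (), (1), (1,1,1), (1,1,1), (1,2,2)
    |P|=3: 5 collections, coeffs (1), (1), (1,1), (1,1,2), (2)
    |P|=4: 3 collections, coeffs (), (1), (1,1)


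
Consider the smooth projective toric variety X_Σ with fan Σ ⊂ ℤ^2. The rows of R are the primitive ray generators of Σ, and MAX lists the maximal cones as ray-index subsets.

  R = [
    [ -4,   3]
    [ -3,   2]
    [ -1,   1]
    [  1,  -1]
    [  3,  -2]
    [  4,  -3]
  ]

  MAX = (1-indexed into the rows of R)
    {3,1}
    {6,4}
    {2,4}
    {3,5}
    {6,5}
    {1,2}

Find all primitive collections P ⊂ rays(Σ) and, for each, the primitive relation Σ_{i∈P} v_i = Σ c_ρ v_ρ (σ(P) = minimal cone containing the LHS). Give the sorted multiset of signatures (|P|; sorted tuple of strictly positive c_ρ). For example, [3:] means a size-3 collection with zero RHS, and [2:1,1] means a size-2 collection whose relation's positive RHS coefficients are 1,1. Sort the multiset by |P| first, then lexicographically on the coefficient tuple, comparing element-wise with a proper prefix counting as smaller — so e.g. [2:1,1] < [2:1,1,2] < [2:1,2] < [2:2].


The 9 primitive collections of Σ (r=6, n=2):

  • {1,6}:  v_{1} + v_{6} = 0  ⇒ sig = [2:]
  • {2,5}:  v_{2} + v_{5} = 0  ⇒ sig = [2:]
  • {3,4}:  v_{3} + v_{4} = 0  ⇒ sig = [2:]
  • {1,4}:  v_{1} + v_{4} = v_{2}  ⇒ sig = [2:1]
  • {1,5}:  v_{1} + v_{5} = v_{3}  ⇒ sig = [2:1]
  • {2,3}:  v_{2} + v_{3} = v_{1}  ⇒ sig = [2:1]
  • {2,6}:  v_{2} + v_{6} = v_{4}  ⇒ sig = [2:1]
  • {3,6}:  v_{3} + v_{6} = v_{5}  ⇒ sig = [2:1]
  • {4,5}:  v_{4} + v_{5} = v_{6}  ⇒ sig = [2:1]

Signatures (|P|; sorted positive RHS coefficients), sorted:
[[2:], [2:], [2:], [2:1], [2:1], [2:1], [2:1], [2:1], [2:1]]


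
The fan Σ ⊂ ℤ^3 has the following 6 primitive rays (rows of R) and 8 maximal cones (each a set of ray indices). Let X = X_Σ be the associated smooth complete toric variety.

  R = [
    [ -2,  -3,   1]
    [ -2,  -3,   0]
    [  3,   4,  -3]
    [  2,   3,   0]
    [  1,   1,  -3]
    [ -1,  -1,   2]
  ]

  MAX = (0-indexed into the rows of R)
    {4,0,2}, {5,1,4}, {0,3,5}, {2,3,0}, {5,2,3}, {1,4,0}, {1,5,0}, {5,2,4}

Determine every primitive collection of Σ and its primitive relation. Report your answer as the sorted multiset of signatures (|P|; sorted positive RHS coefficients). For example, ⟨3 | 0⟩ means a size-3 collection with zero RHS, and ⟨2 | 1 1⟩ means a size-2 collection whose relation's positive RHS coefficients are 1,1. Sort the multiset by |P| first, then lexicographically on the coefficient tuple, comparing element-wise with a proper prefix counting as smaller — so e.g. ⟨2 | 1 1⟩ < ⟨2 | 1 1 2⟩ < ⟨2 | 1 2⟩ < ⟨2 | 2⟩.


5 minimal non-faces of Δ(Σ) (on 6 rays):

  P={1,3}:  v_{1} + v_{3} = 0 — sig = ⟨2 | 0⟩
  P={1,2}:  v_{1} + v_{2} = v_{4} — sig = ⟨2 | 1⟩
  P={3,4}:  v_{3} + v_{4} = v_{2} — sig = ⟨2 | 1⟩
  P={0,2,5}:  v_{0} + v_{2} + v_{5} = 0 — sig = ⟨3 | 0⟩
  P={0,4,5}:  v_{0} + v_{4} + v_{5} = v_{1} — sig = ⟨3 | 1⟩

Hence PRS(X_Σ) =
{ ⟨2 | 0⟩,  ⟨2 | 1⟩ ×2,  ⟨3 | 0⟩,  ⟨3 | 1⟩ }


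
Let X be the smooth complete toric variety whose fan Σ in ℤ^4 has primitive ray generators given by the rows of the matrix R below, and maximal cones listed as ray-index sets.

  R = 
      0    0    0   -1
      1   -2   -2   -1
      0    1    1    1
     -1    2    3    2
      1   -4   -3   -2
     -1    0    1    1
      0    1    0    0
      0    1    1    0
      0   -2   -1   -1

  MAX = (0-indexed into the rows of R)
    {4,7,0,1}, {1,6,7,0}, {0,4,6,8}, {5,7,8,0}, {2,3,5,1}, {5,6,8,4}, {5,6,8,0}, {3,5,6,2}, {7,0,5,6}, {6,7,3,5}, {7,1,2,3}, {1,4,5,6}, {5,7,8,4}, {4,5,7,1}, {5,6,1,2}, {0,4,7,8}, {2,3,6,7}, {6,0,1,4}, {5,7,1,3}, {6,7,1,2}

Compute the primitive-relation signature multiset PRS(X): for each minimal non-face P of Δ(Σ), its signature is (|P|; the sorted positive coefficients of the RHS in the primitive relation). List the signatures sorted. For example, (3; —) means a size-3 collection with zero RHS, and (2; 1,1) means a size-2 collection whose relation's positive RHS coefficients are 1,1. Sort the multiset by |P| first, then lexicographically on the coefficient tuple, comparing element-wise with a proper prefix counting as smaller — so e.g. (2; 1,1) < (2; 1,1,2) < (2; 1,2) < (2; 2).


14 collections generate NE(X_Σ); each relation:

  P={0,2}:  v_{0} + v_{2} = v_{7} — sig = (2; 1)
  P={1,8}:  v_{1} + v_{8} = v_{4} — sig = (2; 1)
  P={2,8}:  v_{2} + v_{8} = v_{1} + v_{5} + v_{7} — sig = (2; 1,1,1)
  P={2,4}:  v_{2} + v_{4} = 2·v_{1} + v_{5} + v_{7} — sig = (2; 1,1,2)
  P={0,3}:  v_{0} + v_{3} = v_{5} + 2·v_{7} — sig = (2; 1,2)
  P={3,8}:  v_{3} + v_{8} = v_{1} + 2·v_{5} + 2·v_{7} — sig = (2; 1,2,2)
  P={3,4}:  v_{3} + v_{4} = 2·v_{1} + 2·v_{5} + 2·v_{7} — sig = (2; 2,2,2)
  P={0,1,5}:  v_{0} + v_{1} + v_{5} = v_{8} — sig = (3; 1)
  P={1,3,6}:  v_{1} + v_{3} + v_{6} = v_{2} — sig = (3; 1)
  P={2,5,7}:  v_{2} + v_{5} + v_{7} = v_{3} — sig = (3; 1)
  P={6,7,8}:  v_{6} + v_{7} + v_{8} = v_{0} — sig = (3; 1)
  P={4,6,7}:  v_{4} + v_{6} + v_{7} = v_{0} + v_{1} — sig = (3; 1,1)
  P={0,4,5}:  v_{0} + v_{4} + v_{5} = 2·v_{8} — sig = (3; 2)
  P={1,5,6,7}:  v_{1} + v_{5} + v_{6} + v_{7} = 0 — sig = (4; —)

Sorted signature multiset PRS(X):
[(2; 1), (2; 1), (2; 1,1,1), (2; 1,1,2), (2; 1,2), (2; 1,2,2), (2; 2,2,2), (3; 1), (3; 1), (3; 1), (3; 1), (3; 1,1), (3; 2), (4; —)]
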